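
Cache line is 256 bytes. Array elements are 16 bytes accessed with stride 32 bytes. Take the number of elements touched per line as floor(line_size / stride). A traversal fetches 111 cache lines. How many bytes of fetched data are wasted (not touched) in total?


Elements per line = floor(256 / 32) = 8
Bytes used per line = 8 * 16 = 128
Wasted per line = 256 - 128 = 128
Total wasted = 128 * 111 = 14208

14208


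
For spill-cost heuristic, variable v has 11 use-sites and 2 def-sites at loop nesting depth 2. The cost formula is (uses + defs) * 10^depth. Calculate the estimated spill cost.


uses + defs = 11 + 2 = 13
10^2 = 100
Spill cost = 13 * 100 = 1300

1300


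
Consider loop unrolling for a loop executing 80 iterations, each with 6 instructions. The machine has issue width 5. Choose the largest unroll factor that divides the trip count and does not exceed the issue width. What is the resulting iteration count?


Largest divisor of 80 <= 5 is 5
New iterations = 80 / 5 = 16

16


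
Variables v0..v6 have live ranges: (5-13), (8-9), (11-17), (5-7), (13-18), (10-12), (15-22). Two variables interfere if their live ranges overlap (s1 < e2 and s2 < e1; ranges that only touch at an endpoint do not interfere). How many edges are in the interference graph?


Check all pairs for overlapping intervals.
Two intervals (s1,e1) and (s2,e2) overlap if s1 < e2 and s2 < e1.
v0 (5-13) vs v1..v6: overlaps v1, v2, v3, v5 -> 4
v1 (8-9) vs v2..v6: overlaps none -> 0
v2 (11-17) vs v3..v6: overlaps v4, v5, v6 -> 3
v3 (5-7) vs v4..v6: overlaps none -> 0
v4 (13-18) vs v5..v6: overlaps v6 -> 1
v5 (10-12) vs v6: overlaps none -> 0
Total overlapping pairs = 4 + 0 + 3 + 0 + 1 + 0 = 8

8


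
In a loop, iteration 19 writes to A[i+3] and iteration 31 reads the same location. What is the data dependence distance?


Distance = read iteration - write iteration
= 31 - 19 = 12

12


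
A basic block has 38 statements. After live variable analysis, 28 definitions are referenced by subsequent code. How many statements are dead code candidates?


Dead code = total statements - live definitions
= 38 - 28 = 10

10


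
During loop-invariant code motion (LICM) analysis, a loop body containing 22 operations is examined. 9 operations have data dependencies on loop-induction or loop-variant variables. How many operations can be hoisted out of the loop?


Invariant candidates = total - loop-dependent
= 22 - 9 = 13

13


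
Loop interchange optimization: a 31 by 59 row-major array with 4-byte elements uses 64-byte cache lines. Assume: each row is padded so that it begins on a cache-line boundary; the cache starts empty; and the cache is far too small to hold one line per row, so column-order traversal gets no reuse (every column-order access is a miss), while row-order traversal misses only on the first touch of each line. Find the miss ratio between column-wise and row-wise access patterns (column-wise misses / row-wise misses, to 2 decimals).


Each row occupies 59 * 4 = 236 bytes and starts on a line boundary, so it spans ceil(236 / 64) = 4 cache lines.
Row-major traversal misses (one per line touched): 31 * ceil(59 * 4 / 64) = 124
Column-major traversal misses (no reuse, every access misses): 31 * 59 = 1829
Ratio = 1829 / 124 = 14.75

14.75


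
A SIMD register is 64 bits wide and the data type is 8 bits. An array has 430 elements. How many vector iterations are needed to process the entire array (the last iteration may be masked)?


Width = 64 / 8 = 8 elements per vector op
Iterations = ceil(430 / 8) = 54

54


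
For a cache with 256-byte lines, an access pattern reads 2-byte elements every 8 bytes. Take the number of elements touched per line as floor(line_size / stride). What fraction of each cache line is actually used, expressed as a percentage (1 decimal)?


Elements per cache line = floor(256 / 8) = 32
Bytes used = 32 * 2 = 64
Utilization = 64 / 256 * 100 = 25.0%

25.0


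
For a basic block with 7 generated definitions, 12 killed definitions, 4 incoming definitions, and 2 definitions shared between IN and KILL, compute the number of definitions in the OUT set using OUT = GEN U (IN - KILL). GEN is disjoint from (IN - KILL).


IN - KILL: 4 - 2 = 2 surviving definitions
OUT = GEN + surviving = 7 + 2 = 9

9


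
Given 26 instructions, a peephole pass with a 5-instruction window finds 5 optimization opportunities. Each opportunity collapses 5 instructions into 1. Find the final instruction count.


Each match removes 4 instructions.
Total removed = 5 * 4 = 20
Remaining = 26 - 20 = 6

6


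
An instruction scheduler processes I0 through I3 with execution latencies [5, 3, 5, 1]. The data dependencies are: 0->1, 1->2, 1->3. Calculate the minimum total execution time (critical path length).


Compute longest path through dependency graph: dist(Ik) = max over predecessors of dist + latency(Ik).
dist(I0) = latency 5 = 5
dist(I1) = dist(I0) + 3 = 5 + 3 = 8
dist(I2) = dist(I1) + 5 = 8 + 5 = 13
dist(I3) = dist(I1) + 1 = 8 + 1 = 9
Critical path = max dist = 13

13


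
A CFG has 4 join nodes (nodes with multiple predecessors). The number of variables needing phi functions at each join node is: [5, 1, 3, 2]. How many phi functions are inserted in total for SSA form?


Total phi functions = sum of phi functions at each join node
= 5 + 1 + 3 + 2 = 11

11


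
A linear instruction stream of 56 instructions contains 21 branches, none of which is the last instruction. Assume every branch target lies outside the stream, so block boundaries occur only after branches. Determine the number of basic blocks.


With no in-sequence branch targets, the leaders are the first instruction plus the instruction after each branch.
Number of basic blocks = branches + 1
= 21 + 1 = 22

22


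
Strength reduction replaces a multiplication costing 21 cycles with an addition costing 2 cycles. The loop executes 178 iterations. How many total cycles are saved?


Per-iteration saving = 21 - 2 = 19
Total saved = 178 * 19 = 3382

3382


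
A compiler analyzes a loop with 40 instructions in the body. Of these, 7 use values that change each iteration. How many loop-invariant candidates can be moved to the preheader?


Invariant candidates = total - loop-dependent
= 40 - 7 = 33

33


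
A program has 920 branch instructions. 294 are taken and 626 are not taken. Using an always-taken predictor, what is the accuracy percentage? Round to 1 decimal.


Predictor: always-taken
Correct predictions = 294
Accuracy = 294 / 920 * 100 = 32.0%

32.0


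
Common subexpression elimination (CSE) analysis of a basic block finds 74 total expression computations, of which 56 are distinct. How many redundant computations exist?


CSE count = total expressions - unique expressions
= 74 - 56 = 18

18


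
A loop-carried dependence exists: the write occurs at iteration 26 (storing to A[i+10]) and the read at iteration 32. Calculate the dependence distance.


Distance = read iteration - write iteration
= 32 - 26 = 6

6


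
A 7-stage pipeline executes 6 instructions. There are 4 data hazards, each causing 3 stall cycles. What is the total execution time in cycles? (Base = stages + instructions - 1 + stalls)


Base cycles = 7 + 6 - 1 = 12
Total stalls = 4 * 3 = 12
Total = 12 + 12 = 24

24


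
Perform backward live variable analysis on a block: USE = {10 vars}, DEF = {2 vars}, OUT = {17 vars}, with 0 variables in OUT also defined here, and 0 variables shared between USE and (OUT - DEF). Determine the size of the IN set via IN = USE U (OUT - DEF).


OUT - DEF: 17 - 0 = 17
|IN| = |USE| + |OUT - DEF| - |USE ∩ (OUT - DEF)| = 10 + 17 - 0 = 27

27


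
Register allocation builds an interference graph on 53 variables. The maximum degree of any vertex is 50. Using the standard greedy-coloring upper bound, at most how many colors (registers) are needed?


Greedy coloring never needs more than (max_degree + 1) colors: when coloring a vertex, at most max_degree neighbors are already colored.
Upper bound = 50 + 1 = 51

51


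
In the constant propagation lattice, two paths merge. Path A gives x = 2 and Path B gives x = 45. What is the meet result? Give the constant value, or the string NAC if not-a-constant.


Meet operation: if both paths give the same constant, result is that constant; if they differ, result is NAC (not-a-constant).
Path A: 2, Path B: 45 -> differ
Result: not-a-constant -> NAC

NAC


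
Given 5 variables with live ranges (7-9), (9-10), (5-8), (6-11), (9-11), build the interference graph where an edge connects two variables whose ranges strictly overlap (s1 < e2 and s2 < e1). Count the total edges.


Check all pairs for overlapping intervals.
Two intervals (s1,e1) and (s2,e2) overlap if s1 < e2 and s2 < e1.
v0 (7-9) vs v1..v4: overlaps v2, v3 -> 2
v1 (9-10) vs v2..v4: overlaps v3, v4 -> 2
v2 (5-8) vs v3..v4: overlaps v3 -> 1
v3 (6-11) vs v4: overlaps v4 -> 1
Total overlapping pairs = 2 + 2 + 1 + 1 = 6

6


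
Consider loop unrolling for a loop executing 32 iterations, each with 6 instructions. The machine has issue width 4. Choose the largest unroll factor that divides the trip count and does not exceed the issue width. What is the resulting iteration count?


Largest divisor of 32 <= 4 is 4
New iterations = 32 / 4 = 8

8


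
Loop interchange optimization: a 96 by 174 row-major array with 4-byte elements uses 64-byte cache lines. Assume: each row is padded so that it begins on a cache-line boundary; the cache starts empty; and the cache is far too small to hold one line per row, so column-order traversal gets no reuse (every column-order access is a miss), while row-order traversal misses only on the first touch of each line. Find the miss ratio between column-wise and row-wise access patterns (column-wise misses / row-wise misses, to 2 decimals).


Each row occupies 174 * 4 = 696 bytes and starts on a line boundary, so it spans ceil(696 / 64) = 11 cache lines.
Row-major traversal misses (one per line touched): 96 * ceil(174 * 4 / 64) = 1056
Column-major traversal misses (no reuse, every access misses): 96 * 174 = 16704
Ratio = 16704 / 1056 = 15.82

15.82


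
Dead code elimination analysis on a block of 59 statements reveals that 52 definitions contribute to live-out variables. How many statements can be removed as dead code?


Dead code = total statements - live definitions
= 59 - 52 = 7

7


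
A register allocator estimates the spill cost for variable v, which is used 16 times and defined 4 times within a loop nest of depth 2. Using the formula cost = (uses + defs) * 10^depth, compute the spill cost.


uses + defs = 16 + 4 = 20
10^2 = 100
Spill cost = 20 * 100 = 2000

2000


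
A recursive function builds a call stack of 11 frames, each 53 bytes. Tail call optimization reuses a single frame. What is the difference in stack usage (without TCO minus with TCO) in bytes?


Without TCO: 11 * 53 = 583 bytes
With TCO: reuse 1 frame = 53 bytes
Savings = 583 - 53 = 530

530


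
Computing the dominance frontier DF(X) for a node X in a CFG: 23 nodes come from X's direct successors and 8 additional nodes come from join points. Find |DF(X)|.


DF(X) = direct successor contributions + join point contributions
= 23 + 8 = 31

31


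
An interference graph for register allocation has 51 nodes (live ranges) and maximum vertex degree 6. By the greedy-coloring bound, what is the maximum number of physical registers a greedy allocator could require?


Greedy coloring never needs more than (max_degree + 1) colors: when coloring a vertex, at most max_degree neighbors are already colored.
Upper bound = 6 + 1 = 7

7


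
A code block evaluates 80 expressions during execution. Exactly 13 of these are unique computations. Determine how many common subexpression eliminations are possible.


CSE count = total expressions - unique expressions
= 80 - 13 = 67

67


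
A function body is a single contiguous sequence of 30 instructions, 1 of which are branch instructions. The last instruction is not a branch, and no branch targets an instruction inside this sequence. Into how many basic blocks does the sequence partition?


With no in-sequence branch targets, the leaders are the first instruction plus the instruction after each branch.
Number of basic blocks = branches + 1
= 1 + 1 = 2

2


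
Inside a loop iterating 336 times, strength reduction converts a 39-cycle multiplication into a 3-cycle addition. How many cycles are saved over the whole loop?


Per-iteration saving = 39 - 3 = 36
Total saved = 336 * 36 = 12096

12096


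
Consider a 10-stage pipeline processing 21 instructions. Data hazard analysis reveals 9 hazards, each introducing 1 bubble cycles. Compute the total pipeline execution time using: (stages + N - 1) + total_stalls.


Base cycles = 10 + 21 - 1 = 30
Total stalls = 9 * 1 = 9
Total = 30 + 9 = 39

39


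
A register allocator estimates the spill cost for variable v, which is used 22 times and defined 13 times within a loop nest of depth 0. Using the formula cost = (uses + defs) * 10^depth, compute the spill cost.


uses + defs = 22 + 13 = 35
10^0 = 1
Spill cost = 35 * 1 = 35

35


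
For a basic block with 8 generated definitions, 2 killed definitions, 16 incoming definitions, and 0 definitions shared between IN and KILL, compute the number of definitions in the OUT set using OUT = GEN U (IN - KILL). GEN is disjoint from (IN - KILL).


IN - KILL: 16 - 0 = 16 surviving definitions
OUT = GEN + surviving = 8 + 16 = 24

24


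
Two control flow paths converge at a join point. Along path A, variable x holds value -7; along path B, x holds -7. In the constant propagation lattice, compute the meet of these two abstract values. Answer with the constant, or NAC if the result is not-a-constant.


Meet operation: if both paths give the same constant, result is that constant; if they differ, result is NAC (not-a-constant).
Path A: -7, Path B: -7 -> equal
Result: constant -> -7

-7


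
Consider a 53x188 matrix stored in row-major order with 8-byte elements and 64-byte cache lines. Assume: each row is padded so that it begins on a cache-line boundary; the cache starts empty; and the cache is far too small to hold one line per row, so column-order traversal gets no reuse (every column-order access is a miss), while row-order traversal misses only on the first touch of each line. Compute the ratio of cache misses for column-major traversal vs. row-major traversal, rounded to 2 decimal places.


Each row occupies 188 * 8 = 1504 bytes and starts on a line boundary, so it spans ceil(1504 / 64) = 24 cache lines.
Row-major traversal misses (one per line touched): 53 * ceil(188 * 8 / 64) = 1272
Column-major traversal misses (no reuse, every access misses): 53 * 188 = 9964
Ratio = 9964 / 1272 = 7.83

7.83


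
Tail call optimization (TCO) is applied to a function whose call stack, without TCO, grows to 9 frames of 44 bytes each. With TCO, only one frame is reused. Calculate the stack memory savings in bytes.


Without TCO: 9 * 44 = 396 bytes
With TCO: reuse 1 frame = 44 bytes
Savings = 396 - 44 = 352

352


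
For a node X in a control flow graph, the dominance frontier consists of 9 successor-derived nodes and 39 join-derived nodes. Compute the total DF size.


DF(X) = direct successor contributions + join point contributions
= 9 + 39 = 48

48


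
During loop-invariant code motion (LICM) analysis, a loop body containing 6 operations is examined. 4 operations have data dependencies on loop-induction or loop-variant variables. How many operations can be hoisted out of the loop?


Invariant candidates = total - loop-dependent
= 6 - 4 = 2

2


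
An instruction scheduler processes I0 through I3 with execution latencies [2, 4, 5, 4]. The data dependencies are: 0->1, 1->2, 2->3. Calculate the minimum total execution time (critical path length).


Compute longest path through dependency graph: dist(Ik) = max over predecessors of dist + latency(Ik).
dist(I0) = latency 2 = 2
dist(I1) = dist(I0) + 4 = 2 + 4 = 6
dist(I2) = dist(I1) + 5 = 6 + 5 = 11
dist(I3) = dist(I2) + 4 = 11 + 4 = 15
Critical path = max dist = 15

15


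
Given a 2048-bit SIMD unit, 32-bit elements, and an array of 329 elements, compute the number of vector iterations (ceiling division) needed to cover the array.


Width = 2048 / 32 = 64 elements per vector op
Iterations = ceil(329 / 64) = 6

6


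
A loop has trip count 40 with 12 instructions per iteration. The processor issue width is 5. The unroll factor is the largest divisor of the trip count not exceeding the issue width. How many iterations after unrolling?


Largest divisor of 40 <= 5 is 5
New iterations = 40 / 5 = 8

8


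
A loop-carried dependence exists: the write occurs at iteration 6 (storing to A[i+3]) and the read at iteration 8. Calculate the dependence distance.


Distance = read iteration - write iteration
= 8 - 6 = 2

2


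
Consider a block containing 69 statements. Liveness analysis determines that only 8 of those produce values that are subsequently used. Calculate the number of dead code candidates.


Dead code = total statements - live definitions
= 69 - 8 = 61

61


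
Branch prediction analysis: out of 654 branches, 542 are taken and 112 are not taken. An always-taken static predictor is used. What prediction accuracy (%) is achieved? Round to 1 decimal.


Predictor: always-taken
Correct predictions = 542
Accuracy = 542 / 654 * 100 = 82.9%

82.9


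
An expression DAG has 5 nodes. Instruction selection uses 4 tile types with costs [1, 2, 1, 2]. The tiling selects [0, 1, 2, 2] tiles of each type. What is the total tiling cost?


Total cost = sum(count_i * cost_i)
= 0*1 + 1*2 + 2*1 + 2*2
= 8

8


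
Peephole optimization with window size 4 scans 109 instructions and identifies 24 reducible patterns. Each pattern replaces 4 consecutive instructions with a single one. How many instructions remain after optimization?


Each match removes 3 instructions.
Total removed = 24 * 3 = 72
Remaining = 109 - 72 = 37

37


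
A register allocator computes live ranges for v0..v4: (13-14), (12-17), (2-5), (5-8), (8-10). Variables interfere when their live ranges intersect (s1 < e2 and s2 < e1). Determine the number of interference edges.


Check all pairs for overlapping intervals.
Two intervals (s1,e1) and (s2,e2) overlap if s1 < e2 and s2 < e1.
v0 (13-14) vs v1..v4: overlaps v1 -> 1
v1 (12-17) vs v2..v4: overlaps none -> 0
v2 (2-5) vs v3..v4: overlaps none -> 0
v3 (5-8) vs v4: overlaps none -> 0
Total overlapping pairs = 1 + 0 + 0 + 0 = 1

1


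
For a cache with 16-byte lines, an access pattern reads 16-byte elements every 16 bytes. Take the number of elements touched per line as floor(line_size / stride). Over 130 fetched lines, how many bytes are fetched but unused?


Elements per line = floor(16 / 16) = 1
Bytes used per line = 1 * 16 = 16
Wasted per line = 16 - 16 = 0
Total wasted = 0 * 130 = 0

0


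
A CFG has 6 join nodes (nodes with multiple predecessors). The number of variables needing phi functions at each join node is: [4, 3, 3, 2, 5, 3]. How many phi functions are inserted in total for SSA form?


Total phi functions = sum of phi functions at each join node
= 4 + 3 + 3 + 2 + 5 + 3 = 20

20


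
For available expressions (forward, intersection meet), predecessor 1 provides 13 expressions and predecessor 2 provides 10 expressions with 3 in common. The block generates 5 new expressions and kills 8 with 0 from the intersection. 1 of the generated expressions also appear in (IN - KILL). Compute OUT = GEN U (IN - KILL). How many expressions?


IN = intersection of predecessors = 3
IN - KILL = 3 - 0 = 3
|OUT| = |GEN| + |IN - KILL| - |GEN ∩ (IN - KILL)| = 5 + 3 - 1 = 7

7


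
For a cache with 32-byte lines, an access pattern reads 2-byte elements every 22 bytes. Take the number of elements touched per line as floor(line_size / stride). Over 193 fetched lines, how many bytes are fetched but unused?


Elements per line = floor(32 / 22) = 1
Bytes used per line = 1 * 2 = 2
Wasted per line = 32 - 2 = 30
Total wasted = 30 * 193 = 5790

5790


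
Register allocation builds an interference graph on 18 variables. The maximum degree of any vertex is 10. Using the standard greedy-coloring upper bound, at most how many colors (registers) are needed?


Greedy coloring never needs more than (max_degree + 1) colors: when coloring a vertex, at most max_degree neighbors are already colored.
Upper bound = 10 + 1 = 11

11


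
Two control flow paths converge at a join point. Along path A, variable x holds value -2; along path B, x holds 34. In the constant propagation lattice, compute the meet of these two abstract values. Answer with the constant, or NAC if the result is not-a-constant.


Meet operation: if both paths give the same constant, result is that constant; if they differ, result is NAC (not-a-constant).
Path A: -2, Path B: 34 -> differ
Result: not-a-constant -> NAC

NAC


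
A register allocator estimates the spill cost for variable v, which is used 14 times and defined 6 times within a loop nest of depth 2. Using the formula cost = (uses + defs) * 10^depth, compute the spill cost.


uses + defs = 14 + 6 = 20
10^2 = 100
Spill cost = 20 * 100 = 2000

2000


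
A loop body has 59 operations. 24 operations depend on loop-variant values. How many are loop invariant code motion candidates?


Invariant candidates = total - loop-dependent
= 59 - 24 = 35

35


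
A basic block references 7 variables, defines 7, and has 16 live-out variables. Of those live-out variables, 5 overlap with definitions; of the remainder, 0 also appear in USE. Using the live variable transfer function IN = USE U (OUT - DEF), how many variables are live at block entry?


OUT - DEF: 16 - 5 = 11
|IN| = |USE| + |OUT - DEF| - |USE ∩ (OUT - DEF)| = 7 + 11 - 0 = 18

18


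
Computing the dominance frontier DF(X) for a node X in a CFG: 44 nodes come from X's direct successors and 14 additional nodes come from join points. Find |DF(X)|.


DF(X) = direct successor contributions + join point contributions
= 44 + 14 = 58

58


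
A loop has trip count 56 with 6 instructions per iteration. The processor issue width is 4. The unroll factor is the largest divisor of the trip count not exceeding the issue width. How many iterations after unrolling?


Largest divisor of 56 <= 4 is 4
New iterations = 56 / 4 = 14

14


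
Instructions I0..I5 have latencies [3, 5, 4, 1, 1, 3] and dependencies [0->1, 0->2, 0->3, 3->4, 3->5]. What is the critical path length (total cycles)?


Compute longest path through dependency graph: dist(Ik) = max over predecessors of dist + latency(Ik).
dist(I0) = latency 3 = 3
dist(I1) = dist(I0) + 5 = 3 + 5 = 8
dist(I2) = dist(I0) + 4 = 3 + 4 = 7
dist(I3) = dist(I0) + 1 = 3 + 1 = 4
dist(I4) = dist(I3) + 1 = 4 + 1 = 5
dist(I5) = dist(I3) + 3 = 4 + 3 = 7
Critical path = max dist = 8

8


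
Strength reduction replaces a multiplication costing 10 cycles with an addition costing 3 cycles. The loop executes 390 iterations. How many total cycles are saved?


Per-iteration saving = 10 - 3 = 7
Total saved = 390 * 7 = 2730

2730


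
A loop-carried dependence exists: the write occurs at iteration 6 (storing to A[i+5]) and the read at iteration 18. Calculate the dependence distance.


Distance = read iteration - write iteration
= 18 - 6 = 12

12


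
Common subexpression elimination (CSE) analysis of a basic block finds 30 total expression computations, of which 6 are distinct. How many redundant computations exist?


CSE count = total expressions - unique expressions
= 30 - 6 = 24

24


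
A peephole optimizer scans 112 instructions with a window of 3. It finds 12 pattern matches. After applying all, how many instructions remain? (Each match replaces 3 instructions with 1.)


Each match removes 2 instructions.
Total removed = 12 * 2 = 24
Remaining = 112 - 24 = 88

88


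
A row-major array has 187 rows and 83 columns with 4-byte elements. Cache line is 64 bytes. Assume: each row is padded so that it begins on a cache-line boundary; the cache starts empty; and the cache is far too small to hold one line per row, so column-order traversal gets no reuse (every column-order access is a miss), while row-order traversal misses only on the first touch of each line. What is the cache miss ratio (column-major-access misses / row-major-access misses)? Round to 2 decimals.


Each row occupies 83 * 4 = 332 bytes and starts on a line boundary, so it spans ceil(332 / 64) = 6 cache lines.
Row-major traversal misses (one per line touched): 187 * ceil(83 * 4 / 64) = 1122
Column-major traversal misses (no reuse, every access misses): 187 * 83 = 15521
Ratio = 15521 / 1122 = 13.83

13.83


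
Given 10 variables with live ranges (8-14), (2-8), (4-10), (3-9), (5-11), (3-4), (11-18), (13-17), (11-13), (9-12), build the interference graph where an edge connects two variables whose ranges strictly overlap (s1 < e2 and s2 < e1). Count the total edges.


Check all pairs for overlapping intervals.
Two intervals (s1,e1) and (s2,e2) overlap if s1 < e2 and s2 < e1.
v0 (8-14) vs v1..v9: overlaps v2, v3, v4, v6, v7, v8, v9 -> 7
v1 (2-8) vs v2..v9: overlaps v2, v3, v4, v5 -> 4
v2 (4-10) vs v3..v9: overlaps v3, v4, v9 -> 3
v3 (3-9) vs v4..v9: overlaps v4, v5 -> 2
v4 (5-11) vs v5..v9: overlaps v9 -> 1
v5 (3-4) vs v6..v9: overlaps none -> 0
v6 (11-18) vs v7..v9: overlaps v7, v8, v9 -> 3
v7 (13-17) vs v8..v9: overlaps none -> 0
v8 (11-13) vs v9: overlaps v9 -> 1
Total overlapping pairs = 7 + 4 + 3 + 2 + 1 + 0 + 3 + 0 + 1 = 21

21


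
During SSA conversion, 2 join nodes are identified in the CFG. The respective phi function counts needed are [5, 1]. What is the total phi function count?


Total phi functions = sum of phi functions at each join node
= 5 + 1 = 6

6


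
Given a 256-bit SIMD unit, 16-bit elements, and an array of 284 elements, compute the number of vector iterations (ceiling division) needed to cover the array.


Width = 256 / 16 = 16 elements per vector op
Iterations = ceil(284 / 16) = 18

18


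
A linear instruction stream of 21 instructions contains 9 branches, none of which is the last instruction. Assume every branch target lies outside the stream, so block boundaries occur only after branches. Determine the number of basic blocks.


With no in-sequence branch targets, the leaders are the first instruction plus the instruction after each branch.
Number of basic blocks = branches + 1
= 9 + 1 = 10

10


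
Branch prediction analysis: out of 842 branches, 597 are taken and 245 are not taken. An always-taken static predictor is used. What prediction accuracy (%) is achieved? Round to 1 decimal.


Predictor: always-taken
Correct predictions = 597
Accuracy = 597 / 842 * 100 = 70.9%

70.9


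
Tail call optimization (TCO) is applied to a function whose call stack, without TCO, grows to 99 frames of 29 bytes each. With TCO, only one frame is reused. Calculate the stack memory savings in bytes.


Without TCO: 99 * 29 = 2871 bytes
With TCO: reuse 1 frame = 29 bytes
Savings = 2871 - 29 = 2842

2842


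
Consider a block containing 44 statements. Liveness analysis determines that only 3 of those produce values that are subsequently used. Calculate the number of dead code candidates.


Dead code = total statements - live definitions
= 44 - 3 = 41

41


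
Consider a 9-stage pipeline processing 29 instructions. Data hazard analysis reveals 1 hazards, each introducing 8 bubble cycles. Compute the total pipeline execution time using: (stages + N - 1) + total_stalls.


Base cycles = 9 + 29 - 1 = 37
Total stalls = 1 * 8 = 8
Total = 37 + 8 = 45

45


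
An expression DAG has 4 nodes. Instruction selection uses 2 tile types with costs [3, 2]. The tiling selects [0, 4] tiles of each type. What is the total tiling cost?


Total cost = sum(count_i * cost_i)
= 0*3 + 4*2
= 8

8


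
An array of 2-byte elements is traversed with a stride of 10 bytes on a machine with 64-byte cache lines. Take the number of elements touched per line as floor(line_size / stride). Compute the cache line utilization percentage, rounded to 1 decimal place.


Elements per cache line = floor(64 / 10) = 6
Bytes used = 6 * 2 = 12
Utilization = 12 / 64 * 100 = 18.8%

18.8


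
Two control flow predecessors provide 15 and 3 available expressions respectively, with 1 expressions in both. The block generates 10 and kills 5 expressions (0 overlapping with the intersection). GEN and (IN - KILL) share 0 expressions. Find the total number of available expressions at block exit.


IN = intersection of predecessors = 1
IN - KILL = 1 - 0 = 1
|OUT| = |GEN| + |IN - KILL| - |GEN ∩ (IN - KILL)| = 10 + 1 - 0 = 11

11


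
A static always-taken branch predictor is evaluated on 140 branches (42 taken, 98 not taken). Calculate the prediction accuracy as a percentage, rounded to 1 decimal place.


Predictor: always-taken
Correct predictions = 42
Accuracy = 42 / 140 * 100 = 30.0%

30.0


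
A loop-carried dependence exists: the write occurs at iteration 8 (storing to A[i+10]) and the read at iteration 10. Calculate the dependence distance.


Distance = read iteration - write iteration
= 10 - 8 = 2

2


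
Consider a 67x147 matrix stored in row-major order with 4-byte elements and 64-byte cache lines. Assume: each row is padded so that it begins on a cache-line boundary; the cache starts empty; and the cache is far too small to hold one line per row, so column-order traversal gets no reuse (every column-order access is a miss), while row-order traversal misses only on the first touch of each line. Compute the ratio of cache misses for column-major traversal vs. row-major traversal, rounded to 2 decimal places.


Each row occupies 147 * 4 = 588 bytes and starts on a line boundary, so it spans ceil(588 / 64) = 10 cache lines.
Row-major traversal misses (one per line touched): 67 * ceil(147 * 4 / 64) = 670
Column-major traversal misses (no reuse, every access misses): 67 * 147 = 9849
Ratio = 9849 / 670 = 14.7

14.7


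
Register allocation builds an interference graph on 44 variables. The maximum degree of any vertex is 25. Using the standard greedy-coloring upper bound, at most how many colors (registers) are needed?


Greedy coloring never needs more than (max_degree + 1) colors: when coloring a vertex, at most max_degree neighbors are already colored.
Upper bound = 25 + 1 = 26

26


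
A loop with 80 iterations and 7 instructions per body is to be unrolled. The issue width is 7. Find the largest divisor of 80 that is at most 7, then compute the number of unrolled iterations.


Largest divisor of 80 <= 7 is 5
New iterations = 80 / 5 = 16

16


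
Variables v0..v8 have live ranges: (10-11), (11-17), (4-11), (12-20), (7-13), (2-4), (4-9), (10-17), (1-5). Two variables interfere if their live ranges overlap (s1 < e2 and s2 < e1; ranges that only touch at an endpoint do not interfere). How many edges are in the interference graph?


Check all pairs for overlapping intervals.
Two intervals (s1,e1) and (s2,e2) overlap if s1 < e2 and s2 < e1.
v0 (10-11) vs v1..v8: overlaps v2, v4, v7 -> 3
v1 (11-17) vs v2..v8: overlaps v3, v4, v7 -> 3
v2 (4-11) vs v3..v8: overlaps v4, v6, v7, v8 -> 4
v3 (12-20) vs v4..v8: overlaps v4, v7 -> 2
v4 (7-13) vs v5..v8: overlaps v6, v7 -> 2
v5 (2-4) vs v6..v8: overlaps v8 -> 1
v6 (4-9) vs v7..v8: overlaps v8 -> 1
v7 (10-17) vs v8: overlaps none -> 0
Total overlapping pairs = 3 + 3 + 4 + 2 + 2 + 1 + 1 + 0 = 16

16


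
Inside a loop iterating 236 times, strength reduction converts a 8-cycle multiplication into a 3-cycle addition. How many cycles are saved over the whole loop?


Per-iteration saving = 8 - 3 = 5
Total saved = 236 * 5 = 1180

1180


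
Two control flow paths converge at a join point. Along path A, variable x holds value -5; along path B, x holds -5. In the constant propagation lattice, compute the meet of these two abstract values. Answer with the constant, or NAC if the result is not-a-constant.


Meet operation: if both paths give the same constant, result is that constant; if they differ, result is NAC (not-a-constant).
Path A: -5, Path B: -5 -> equal
Result: constant -> -5

-5


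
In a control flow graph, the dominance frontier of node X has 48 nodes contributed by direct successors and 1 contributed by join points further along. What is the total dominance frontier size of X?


DF(X) = direct successor contributions + join point contributions
= 48 + 1 = 49

49


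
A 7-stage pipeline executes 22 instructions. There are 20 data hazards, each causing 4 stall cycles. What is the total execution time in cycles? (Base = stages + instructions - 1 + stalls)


Base cycles = 7 + 22 - 1 = 28
Total stalls = 20 * 4 = 80
Total = 28 + 80 = 108

108


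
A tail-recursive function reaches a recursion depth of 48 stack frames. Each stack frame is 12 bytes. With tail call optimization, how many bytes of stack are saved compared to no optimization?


Without TCO: 48 * 12 = 576 bytes
With TCO: reuse 1 frame = 12 bytes
Savings = 576 - 12 = 564

564


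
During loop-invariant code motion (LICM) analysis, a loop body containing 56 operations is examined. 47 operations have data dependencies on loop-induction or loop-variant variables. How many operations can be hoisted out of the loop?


Invariant candidates = total - loop-dependent
= 56 - 47 = 9

9


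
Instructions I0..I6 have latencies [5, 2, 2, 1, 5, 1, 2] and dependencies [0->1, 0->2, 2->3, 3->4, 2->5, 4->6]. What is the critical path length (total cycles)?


Compute longest path through dependency graph: dist(Ik) = max over predecessors of dist + latency(Ik).
dist(I0) = latency 5 = 5
dist(I1) = dist(I0) + 2 = 5 + 2 = 7
dist(I2) = dist(I0) + 2 = 5 + 2 = 7
dist(I3) = dist(I2) + 1 = 7 + 1 = 8
dist(I4) = dist(I3) + 5 = 8 + 5 = 13
dist(I5) = dist(I2) + 1 = 7 + 1 = 8
dist(I6) = dist(I4) + 2 = 13 + 2 = 15
Critical path = max dist = 15

15


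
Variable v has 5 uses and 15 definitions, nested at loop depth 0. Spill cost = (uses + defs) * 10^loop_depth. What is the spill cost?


uses + defs = 5 + 15 = 20
10^0 = 1
Spill cost = 20 * 1 = 20

20


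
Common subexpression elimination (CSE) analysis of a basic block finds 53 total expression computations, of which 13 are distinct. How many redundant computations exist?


CSE count = total expressions - unique expressions
= 53 - 13 = 40

40


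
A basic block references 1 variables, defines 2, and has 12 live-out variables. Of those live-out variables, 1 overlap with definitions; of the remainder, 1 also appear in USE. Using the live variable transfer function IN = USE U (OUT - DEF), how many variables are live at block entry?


OUT - DEF: 12 - 1 = 11
|IN| = |USE| + |OUT - DEF| - |USE ∩ (OUT - DEF)| = 1 + 11 - 1 = 11

11


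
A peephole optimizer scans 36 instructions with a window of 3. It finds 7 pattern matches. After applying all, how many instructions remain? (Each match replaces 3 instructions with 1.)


Each match removes 2 instructions.
Total removed = 7 * 2 = 14
Remaining = 36 - 14 = 22

22


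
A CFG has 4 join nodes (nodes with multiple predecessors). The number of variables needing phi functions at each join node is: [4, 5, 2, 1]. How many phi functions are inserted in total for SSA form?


Total phi functions = sum of phi functions at each join node
= 4 + 5 + 2 + 1 = 12

12


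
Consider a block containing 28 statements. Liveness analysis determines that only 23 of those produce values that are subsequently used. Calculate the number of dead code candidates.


Dead code = total statements - live definitions
= 28 - 23 = 5

5


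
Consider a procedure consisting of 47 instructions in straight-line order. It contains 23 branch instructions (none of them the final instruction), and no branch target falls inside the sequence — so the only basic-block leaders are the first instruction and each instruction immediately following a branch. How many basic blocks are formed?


With no in-sequence branch targets, the leaders are the first instruction plus the instruction after each branch.
Number of basic blocks = branches + 1
= 23 + 1 = 24

24


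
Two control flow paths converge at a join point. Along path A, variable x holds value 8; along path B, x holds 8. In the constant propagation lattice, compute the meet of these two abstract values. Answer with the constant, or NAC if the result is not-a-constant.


Meet operation: if both paths give the same constant, result is that constant; if they differ, result is NAC (not-a-constant).
Path A: 8, Path B: 8 -> equal
Result: constant -> 8

8


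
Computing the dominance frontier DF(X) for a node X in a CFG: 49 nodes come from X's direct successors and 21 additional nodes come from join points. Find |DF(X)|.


DF(X) = direct successor contributions + join point contributions
= 49 + 21 = 70

70


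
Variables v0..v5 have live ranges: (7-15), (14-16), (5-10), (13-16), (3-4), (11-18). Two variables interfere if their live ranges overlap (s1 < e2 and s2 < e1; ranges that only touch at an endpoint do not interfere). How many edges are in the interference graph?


Check all pairs for overlapping intervals.
Two intervals (s1,e1) and (s2,e2) overlap if s1 < e2 and s2 < e1.
v0 (7-15) vs v1..v5: overlaps v1, v2, v3, v5 -> 4
v1 (14-16) vs v2..v5: overlaps v3, v5 -> 2
v2 (5-10) vs v3..v5: overlaps none -> 0
v3 (13-16) vs v4..v5: overlaps v5 -> 1
v4 (3-4) vs v5: overlaps none -> 0
Total overlapping pairs = 4 + 2 + 0 + 1 + 0 = 7

7


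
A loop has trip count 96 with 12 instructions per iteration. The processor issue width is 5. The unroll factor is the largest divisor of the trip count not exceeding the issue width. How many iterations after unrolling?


Largest divisor of 96 <= 5 is 4
New iterations = 96 / 4 = 24

24


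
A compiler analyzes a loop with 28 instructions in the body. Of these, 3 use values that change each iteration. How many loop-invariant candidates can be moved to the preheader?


Invariant candidates = total - loop-dependent
= 28 - 3 = 25

25


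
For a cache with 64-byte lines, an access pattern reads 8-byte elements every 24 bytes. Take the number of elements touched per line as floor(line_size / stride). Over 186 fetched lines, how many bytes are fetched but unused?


Elements per line = floor(64 / 24) = 2
Bytes used per line = 2 * 8 = 16
Wasted per line = 64 - 16 = 48
Total wasted = 48 * 186 = 8928

8928


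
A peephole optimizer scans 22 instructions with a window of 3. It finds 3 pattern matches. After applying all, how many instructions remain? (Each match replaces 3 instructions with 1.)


Each match removes 2 instructions.
Total removed = 3 * 2 = 6
Remaining = 22 - 6 = 16

16


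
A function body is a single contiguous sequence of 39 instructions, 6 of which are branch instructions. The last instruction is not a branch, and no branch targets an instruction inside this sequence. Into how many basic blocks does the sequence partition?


With no in-sequence branch targets, the leaders are the first instruction plus the instruction after each branch.
Number of basic blocks = branches + 1
= 6 + 1 = 7

7


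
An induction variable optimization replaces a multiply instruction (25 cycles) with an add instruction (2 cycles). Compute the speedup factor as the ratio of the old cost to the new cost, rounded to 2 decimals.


Ratio = mult_cost / add_cost = 25 / 2 = 12.5

12.5


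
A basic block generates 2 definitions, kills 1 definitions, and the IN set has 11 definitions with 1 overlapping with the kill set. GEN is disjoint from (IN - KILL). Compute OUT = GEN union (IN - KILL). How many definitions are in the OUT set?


IN - KILL: 11 - 1 = 10 surviving definitions
OUT = GEN + surviving = 2 + 10 = 12

12


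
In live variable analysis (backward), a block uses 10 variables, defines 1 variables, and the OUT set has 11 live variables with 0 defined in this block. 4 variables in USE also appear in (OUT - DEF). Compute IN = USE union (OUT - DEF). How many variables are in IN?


OUT - DEF: 11 - 0 = 11
|IN| = |USE| + |OUT - DEF| - |USE ∩ (OUT - DEF)| = 10 + 11 - 4 = 17

17
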